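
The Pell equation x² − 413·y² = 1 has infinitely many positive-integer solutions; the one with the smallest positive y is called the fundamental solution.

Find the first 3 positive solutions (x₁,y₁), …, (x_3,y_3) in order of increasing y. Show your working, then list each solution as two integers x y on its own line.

√413 = [20; 3,9,1,4,1,9,3,40, …], period ℓ=8 (even) → k=7
k=0  a_k=20  p_k/q_k = 20/1
…
k=2  a_k=9  p_k/q_k = 569/28
k=3  a_k=1  p_k/q_k = 630/31
…
k=6  a_k=9  p_k/q_k = 36560/1799
k=7  a_k=3  p_k/q_k = 113399/5580
fundamental: x₁=113399, y₁=5580  (since 12859333201 − 413·31136400 = 1)
(x_2, y_2) = (113399·113399 + 413·5580·5580, 113399·5580 + 5580·113399) = (25718666401, 1265532840)
(x_3, y_3) = (113399·25718666401 + 413·5580·1265532840, 113399·1265532840 + 5580·25718666401) = (5832942102300599, 287020317040740)

113399 5580
25718666401 1265532840
5832942102300599 287020317040740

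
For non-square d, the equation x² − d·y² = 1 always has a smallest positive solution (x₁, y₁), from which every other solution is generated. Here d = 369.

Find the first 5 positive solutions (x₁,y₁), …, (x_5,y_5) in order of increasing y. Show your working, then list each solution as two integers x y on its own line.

√369 = [19; 4,1,3,2,7,4,7,2,3,1,4,38, …], period ℓ=12 (even) → k=11
a_0=19:  p_0=19·1+0=19,  q_0=19·0+1=1
…
a_2=1:  p_2=1·77+19=96,  q_2=1·4+1=5
a_3=3:  p_3=3·96+77=365,  q_3=3·5+4=19
a_4=2:  p_4=2·365+96=826,  q_4=2·19+5=43
a_5=7:  p_5=7·826+365=6147,  q_5=7·43+19=320
…
a_7=7:  p_7=7·25414+6147=184045,  q_7=7·1323+320=9581
a_8=2:  p_8=2·184045+25414=393504,  q_8=2·9581+1323=20485
a_9=3:  p_9=3·393504+184045=1364557,  q_9=3·20485+9581=71036
a_10=1:  p_10=1·1364557+393504=1758061,  q_10=1·71036+20485=91521
a_11=4:  p_11=4·1758061+1364557=8396801,  q_11=4·91521+71036=437120
(x₁, y₁) = (8396801, 437120);  8396801² − 369·437120² = 1 ✓
(x_2, y_2) = (8396801·8396801 + 369·437120·437120, 8396801·437120 + 437120·8396801) = (141012534067201, 7340819306240)
(x_3, y_3) = (8396801·141012534067201 + 369·437120·7340819306240, 8396801·7340819306240 + 437120·141012534067201) = (2368108374136006451201, 123278797782910239360)
(x_4, y_4) = (8396801·2368108374136006451201 + 369·437120·123278797782910239360, 8396801·123278797782910239360 + 437120·2368108374136006451201) = (39769069528107045198367948801, 2070295065004669620717268480)
(x_5, y_5) = (8396801·39769069528107045198367948801 + 369·437120·2070295065004669620717268480, 8396801·2070295065004669620717268480 + 437120·39769069528107045198367948801) = (667865925565355162349028245713920001, 34767711344252426473018978470025600)

8396801 437120
141012534067201 7340819306240
2368108374136006451201 123278797782910239360
39769069528107045198367948801 2070295065004669620717268480
667865925565355162349028245713920001 34767711344252426473018978470025600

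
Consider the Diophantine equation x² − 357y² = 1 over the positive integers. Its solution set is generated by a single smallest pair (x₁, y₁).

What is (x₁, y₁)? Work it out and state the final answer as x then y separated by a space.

3401 180

[18; 1,8,2,8,1,36] for √357; ℓ=6 ⇒ convergent index 5
a_0=18:  p_0=18·1+0=18,  q_0=18·0+1=1
a_1=1:  p_1=1·18+1=19,  q_1=1·1+0=1
a_2=8:  p_2=8·19+18=170,  q_2=8·1+1=9
…
a_4=8:  p_4=8·359+170=3042,  q_4=8·19+9=161
a_5=1:  p_5=1·3042+359=3401,  q_5=1·161+19=180
→ (3401, 180).  Check: 3401²=11566801, 357·180²=11566800, difference 1.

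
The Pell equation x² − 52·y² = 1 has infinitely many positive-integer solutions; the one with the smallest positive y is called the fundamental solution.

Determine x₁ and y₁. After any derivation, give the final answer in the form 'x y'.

d=52: √d = [7; 4,1,2,1,4,14] (ℓ=6, even), read p_5/q_5
a_0=7:  p_0=7·1+0=7,  q_0=7·0+1=1
a_1=4:  p_1=4·7+1=29,  q_1=4·1+0=4
…
a_3=2:  p_3=2·36+29=101,  q_3=2·5+4=14
a_4=1:  p_4=1·101+36=137,  q_4=1·14+5=19
a_5=4:  p_5=4·137+101=649,  q_5=4·19+14=90
(x₁, y₁) = (649, 90);  649² − 52·90² = 1 ✓

649 90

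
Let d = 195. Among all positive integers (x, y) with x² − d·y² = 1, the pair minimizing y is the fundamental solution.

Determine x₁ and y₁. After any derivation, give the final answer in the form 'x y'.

√195 → a₀=13, period (1,26); ℓ=2 even so k=1
step 0: (13, 1)  from 13·(1,0) + (0,1)
step 1: (14, 1)  from 1·(13,1) + (1,0)
(x₁, y₁) = (14, 1);  14² − 195·1² = 1 ✓

14 1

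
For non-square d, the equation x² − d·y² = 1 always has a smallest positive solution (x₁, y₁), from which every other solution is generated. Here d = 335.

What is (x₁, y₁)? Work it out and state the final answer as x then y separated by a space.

[18; 3,3,3,36] for √335; ℓ=4 ⇒ convergent index 3
k=0  a_k=18  p_k/q_k = 18/1
…
k=2  a_k=3  p_k/q_k = 183/10
k=3  a_k=3  p_k/q_k = 604/33
→ (604, 33).  Check: 604²=364816, 335·33²=364815, difference 1.

604 33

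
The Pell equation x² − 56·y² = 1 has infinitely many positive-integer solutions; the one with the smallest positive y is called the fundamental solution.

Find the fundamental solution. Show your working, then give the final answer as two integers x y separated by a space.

[7; 2,14] for √56; ℓ=2 ⇒ convergent index 1
a_0=7:  p_0=7·1+0=7,  q_0=7·0+1=1
a_1=2:  p_1=2·7+1=15,  q_1=2·1+0=2
fundamental: x₁=15, y₁=2  (since 225 − 56·4 = 1)

15 2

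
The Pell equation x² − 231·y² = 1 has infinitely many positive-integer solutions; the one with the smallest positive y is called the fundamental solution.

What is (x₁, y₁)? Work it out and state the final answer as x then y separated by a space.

76 5

[15; 5,30] for √231; ℓ=2 ⇒ convergent index 1
a_0=15:  p_0=15·1+0=15,  q_0=15·0+1=1
a_1=5:  p_1=5·15+1=76,  q_1=5·1+0=5
fundamental: x₁=76, y₁=5  (since 5776 − 231·25 = 1)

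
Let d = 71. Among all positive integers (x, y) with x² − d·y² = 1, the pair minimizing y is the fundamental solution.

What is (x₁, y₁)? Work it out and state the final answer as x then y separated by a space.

3480 413

d=71: √d = [8; 2,2,1,7,1,2,2,16] (ℓ=8, even), read p_7/q_7
i=0: a=8 ⇒ p=8, q=1
i=1: a=2 ⇒ p=17, q=2
…
i=3: a=1 ⇒ p=59, q=7
i=4: a=7 ⇒ p=455, q=54
…
i=6: a=2 ⇒ p=1483, q=176
i=7: a=2 ⇒ p=3480, q=413
→ (3480, 413).  Check: 3480²=12110400, 71·413²=12110399, difference 1.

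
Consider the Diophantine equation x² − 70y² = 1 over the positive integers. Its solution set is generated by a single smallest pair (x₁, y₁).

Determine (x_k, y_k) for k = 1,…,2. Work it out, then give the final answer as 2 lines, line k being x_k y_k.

251 30
126001 15060

√70 → a₀=8, period (2,1,2,1,2,16); ℓ=6 even so k=5
a_0=8:  p_0=8·1+0=8,  q_0=8·0+1=1
a_1=2:  p_1=2·8+1=17,  q_1=2·1+0=2
…
a_4=1:  p_4=1·67+25=92,  q_4=1·8+3=11
a_5=2:  p_5=2·92+67=251,  q_5=2·11+8=30
→ (251, 30).  Check: 251²=63001, 70·30²=63000, difference 1.
k=2:  x_2 = 251·251+70·30·30 = 126001,  y_2 = 251·30+30·251 = 15060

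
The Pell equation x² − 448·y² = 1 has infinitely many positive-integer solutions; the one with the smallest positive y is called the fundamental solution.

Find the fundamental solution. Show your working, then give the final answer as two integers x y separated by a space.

√448 = [21; 6,42, …], period ℓ=2 (even) → k=1
a_0=21:  p_0=21·1+0=21,  q_0=21·0+1=1
a_1=6:  p_1=6·21+1=127,  q_1=6·1+0=6
→ (127, 6).  Check: 127²=16129, 448·6²=16128, difference 1.

127 6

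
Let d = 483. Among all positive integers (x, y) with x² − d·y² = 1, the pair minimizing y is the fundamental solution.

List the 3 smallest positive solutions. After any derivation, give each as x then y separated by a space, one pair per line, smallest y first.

d=483: √d = [21; 1,42] (ℓ=2, even), read p_1/q_1
a_0=21:  p_0=21·1+0=21,  q_0=21·0+1=1
a_1=1:  p_1=1·21+1=22,  q_1=1·1+0=1
(x₁, y₁) = (22, 1);  22² − 483·1² = 1 ✓
(22+1√483)^2 = 967 + 44√483
(22+1√483)^3 = 42526 + 1935√483

22 1
967 44
42526 1935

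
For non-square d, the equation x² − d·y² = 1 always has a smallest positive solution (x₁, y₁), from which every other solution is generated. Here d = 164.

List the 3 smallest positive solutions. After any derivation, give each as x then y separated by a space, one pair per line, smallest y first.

√164 → a₀=12, period (1,4,6,4,1,24); ℓ=6 even so k=5
a_0=12:  p_0=12·1+0=12,  q_0=12·0+1=1
a_1=1:  p_1=1·12+1=13,  q_1=1·1+0=1
…
a_4=4:  p_4=4·397+64=1652,  q_4=4·31+5=129
a_5=1:  p_5=1·1652+397=2049,  q_5=1·129+31=160
fundamental: x₁=2049, y₁=160  (since 4198401 − 164·25600 = 1)
(2049+160√164)^2 = 8396801 + 655680√164
(2049+160√164)^3 = 34410088449 + 2686976480√164

2049 160
8396801 655680
34410088449 2686976480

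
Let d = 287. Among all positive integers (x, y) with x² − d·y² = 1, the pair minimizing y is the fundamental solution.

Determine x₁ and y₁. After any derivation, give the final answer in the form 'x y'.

288 17

d=287: √d = [16; 1,15,1,32] (ℓ=4, even), read p_3/q_3
i=0: a=16 ⇒ p=16, q=1
i=1: a=1 ⇒ p=17, q=1
i=2: a=15 ⇒ p=271, q=16
i=3: a=1 ⇒ p=288, q=17
→ (288, 17).  Check: 288²=82944, 287·17²=82943, difference 1.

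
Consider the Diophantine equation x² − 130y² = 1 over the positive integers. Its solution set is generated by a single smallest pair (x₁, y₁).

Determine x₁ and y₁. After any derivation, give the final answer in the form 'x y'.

6499 570

√130 → a₀=11, period (2,2,22); ℓ=3 odd so k=5
i=0: a=11 ⇒ p=11, q=1
i=1: a=2 ⇒ p=23, q=2
i=2: a=2 ⇒ p=57, q=5
…
i=4: a=2 ⇒ p=2611, q=229
i=5: a=2 ⇒ p=6499, q=570
→ (6499, 570).  Check: 6499²=42237001, 130·570²=42237000, difference 1.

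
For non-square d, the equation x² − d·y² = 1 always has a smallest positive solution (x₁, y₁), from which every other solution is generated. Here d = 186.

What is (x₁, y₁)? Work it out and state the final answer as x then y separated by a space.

[13; 1,1,1,3,4,3,1,1,1,26] for √186; ℓ=10 ⇒ convergent index 9
step 0: (13, 1)  from 13·(1,0) + (0,1)
step 1: (14, 1)  from 1·(13,1) + (1,0)
step 2: (27, 2)  from 1·(14,1) + (13,1)
…
step 5: (641, 47)  from 4·(150,11) + (41,3)
step 6: (2073, 152)  from 3·(641,47) + (150,11)
step 7: (2714, 199)  from 1·(2073,152) + (641,47)
step 8: (4787, 351)  from 1·(2714,199) + (2073,152)
step 9: (7501, 550)  from 1·(4787,351) + (2714,199)
(x₁, y₁) = (7501, 550);  7501² − 186·550² = 1 ✓

7501 550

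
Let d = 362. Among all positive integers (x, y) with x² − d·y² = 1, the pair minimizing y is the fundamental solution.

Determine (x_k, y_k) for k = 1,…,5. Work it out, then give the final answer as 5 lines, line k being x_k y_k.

d=362: √d = [19; 38] (ℓ=1, odd), read p_1/q_1
k=0  a_k=19  p_k/q_k = 19/1
k=1  a_k=38  p_k/q_k = 723/38
(x₁, y₁) = (723, 38);  723² − 362·38² = 1 ✓
(x_2, y_2) = (723·723 + 362·38·38, 723·38 + 38·723) = (1045457, 54948)
(x_3, y_3) = (723·1045457 + 362·38·54948, 723·54948 + 38·1045457) = (1511730099, 79454770)
(x_4, y_4) = (723·1511730099 + 362·38·79454770, 723·79454770 + 38·1511730099) = (2185960677697, 114891542472)
(x_5, y_5) = (723·2185960677697 + 362·38·114891542472, 723·114891542472 + 38·2185960677697) = (3160897628219763, 166133090959742)

723 38
1045457 54948
1511730099 79454770
2185960677697 114891542472
3160897628219763 166133090959742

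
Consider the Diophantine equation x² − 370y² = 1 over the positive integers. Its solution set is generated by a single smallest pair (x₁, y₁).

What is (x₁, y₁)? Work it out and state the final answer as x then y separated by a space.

√370 → a₀=19, period (4,4,38); ℓ=3 odd so k=5
step 0: (19, 1)  from 19·(1,0) + (0,1)
…
step 4: (50339, 2617)  from 4·(12503,650) + (327,17)
step 5: (213859, 11118)  from 4·(50339,2617) + (12503,650)
(x₁, y₁) = (213859, 11118);  213859² − 370·11118² = 1 ✓

213859 11118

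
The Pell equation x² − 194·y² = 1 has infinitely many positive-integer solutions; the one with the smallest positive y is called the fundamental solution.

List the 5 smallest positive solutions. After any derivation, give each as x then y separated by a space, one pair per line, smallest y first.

195 14
76049 5460
29658915 2129386
11566900801 830455080
4511061653475 323875351814

√194 = [13; 1,12,1,26, …], period ℓ=4 (even) → k=3
a_0=13:  p_0=13·1+0=13,  q_0=13·0+1=1
a_1=1:  p_1=1·13+1=14,  q_1=1·1+0=1
a_2=12:  p_2=12·14+13=181,  q_2=12·1+1=13
a_3=1:  p_3=1·181+14=195,  q_3=1·13+1=14
→ (195, 14).  Check: 195²=38025, 194·14²=38024, difference 1.
k=2:  x_2 = 195·195+194·14·14 = 76049,  y_2 = 195·14+14·195 = 5460
k=3:  x_3 = 195·76049+194·14·5460 = 29658915,  y_3 = 195·5460+14·76049 = 2129386
k=4:  x_4 = 195·29658915+194·14·2129386 = 11566900801,  y_4 = 195·2129386+14·29658915 = 830455080
k=5:  x_5 = 195·11566900801+194·14·830455080 = 4511061653475,  y_5 = 195·830455080+14·11566900801 = 323875351814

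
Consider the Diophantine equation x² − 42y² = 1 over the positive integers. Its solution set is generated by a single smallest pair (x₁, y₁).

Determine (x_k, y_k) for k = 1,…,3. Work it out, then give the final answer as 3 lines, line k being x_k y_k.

13 2
337 52
8749 1350

√42 → a₀=6, period (2,12); ℓ=2 even so k=1
i=0: a=6 ⇒ p=6, q=1
i=1: a=2 ⇒ p=13, q=2
fundamental: x₁=13, y₁=2  (since 169 − 42·4 = 1)
k=2:  x_2 = 13·13+42·2·2 = 337,  y_2 = 13·2+2·13 = 52
k=3:  x_3 = 13·337+42·2·52 = 8749,  y_3 = 13·52+2·337 = 1350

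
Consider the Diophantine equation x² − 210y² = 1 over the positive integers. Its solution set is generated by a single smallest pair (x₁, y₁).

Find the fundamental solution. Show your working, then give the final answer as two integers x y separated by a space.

29 2

[14; 2,28] for √210; ℓ=2 ⇒ convergent index 1
i=0: a=14 ⇒ p=14, q=1
i=1: a=2 ⇒ p=29, q=2
fundamental: x₁=29, y₁=2  (since 841 − 210·4 = 1)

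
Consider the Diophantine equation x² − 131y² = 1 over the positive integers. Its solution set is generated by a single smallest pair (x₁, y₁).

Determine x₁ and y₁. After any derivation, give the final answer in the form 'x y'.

d=131: √d = [11; 2,4,11,4,2,22] (ℓ=6, even), read p_5/q_5
i=0: a=11 ⇒ p=11, q=1
…
i=4: a=4 ⇒ p=4727, q=413
i=5: a=2 ⇒ p=10610, q=927
(x₁, y₁) = (10610, 927);  10610² − 131·927² = 1 ✓

10610 927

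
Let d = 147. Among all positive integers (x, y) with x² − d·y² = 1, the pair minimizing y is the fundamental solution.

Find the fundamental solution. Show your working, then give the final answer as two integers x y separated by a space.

97 8

[12; 8,24] for √147; ℓ=2 ⇒ convergent index 1
i=0: a=12 ⇒ p=12, q=1
i=1: a=8 ⇒ p=97, q=8
→ (97, 8).  Check: 97²=9409, 147·8²=9408, difference 1.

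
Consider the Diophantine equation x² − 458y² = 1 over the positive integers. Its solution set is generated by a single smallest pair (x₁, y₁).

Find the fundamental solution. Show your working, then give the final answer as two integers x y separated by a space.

d=458: √d = [21; 2,2,42] (ℓ=3, odd), read p_5/q_5
k=0  a_k=21  p_k/q_k = 21/1
k=1  a_k=2  p_k/q_k = 43/2
k=2  a_k=2  p_k/q_k = 107/5
…
k=4  a_k=2  p_k/q_k = 9181/429
k=5  a_k=2  p_k/q_k = 22899/1070
fundamental: x₁=22899, y₁=1070  (since 524364201 − 458·1144900 = 1)

22899 1070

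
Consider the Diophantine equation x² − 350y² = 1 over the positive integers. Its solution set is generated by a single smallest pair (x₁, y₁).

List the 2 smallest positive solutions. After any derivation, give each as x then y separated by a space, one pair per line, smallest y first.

449 24
403201 21552

√350 → a₀=18, period (1,2,2,2,1,36); ℓ=6 even so k=5
step 0: (18, 1)  from 18·(1,0) + (0,1)
step 1: (19, 1)  from 1·(18,1) + (1,0)
step 2: (56, 3)  from 2·(19,1) + (18,1)
…
step 4: (318, 17)  from 2·(131,7) + (56,3)
step 5: (449, 24)  from 1·(318,17) + (131,7)
→ (449, 24).  Check: 449²=201601, 350·24²=201600, difference 1.
n=2: (449,24)∘(449,24) = (449·449+350·24·24, 449·24+24·449) = (403201,21552)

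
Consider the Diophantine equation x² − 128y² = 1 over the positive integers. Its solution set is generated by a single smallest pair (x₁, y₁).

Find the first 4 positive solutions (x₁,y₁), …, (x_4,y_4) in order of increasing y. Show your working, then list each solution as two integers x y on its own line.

577 51
665857 58854
768398401 67917465
886731088897 78376695756

√128 → a₀=11, period (3,5,3,22); ℓ=4 even so k=3
i=0: a=11 ⇒ p=11, q=1
…
i=2: a=5 ⇒ p=181, q=16
i=3: a=3 ⇒ p=577, q=51
(x₁, y₁) = (577, 51);  577² − 128·51² = 1 ✓
n=2: (577,51)∘(577,51) = (577·577+128·51·51, 577·51+51·577) = (665857,58854)
n=3: (665857,58854)∘(577,51) = (577·665857+128·51·58854, 577·58854+51·665857) = (768398401,67917465)
n=4: (768398401,67917465)∘(577,51) = (577·768398401+128·51·67917465, 577·67917465+51·768398401) = (886731088897,78376695756)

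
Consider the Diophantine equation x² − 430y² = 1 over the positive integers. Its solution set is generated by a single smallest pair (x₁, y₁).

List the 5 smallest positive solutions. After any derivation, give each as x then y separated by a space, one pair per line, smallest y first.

√430 → a₀=20, period (1,2,1,3,1,…,2,1,40); ℓ=14 even so k=13
i=0: a=20 ⇒ p=20, q=1
i=1: a=1 ⇒ p=21, q=1
i=2: a=2 ⇒ p=62, q=3
i=3: a=1 ⇒ p=83, q=4
…
i=5: a=1 ⇒ p=394, q=19
…
i=9: a=1 ⇒ p=155233, q=7486
…
i=11: a=1 ⇒ p=754371, q=36379
i=12: a=2 ⇒ p=2107880, q=101651
i=13: a=1 ⇒ p=2862251, q=138030
(x₁, y₁) = (2862251, 138030);  2862251² − 430·138030² = 1 ✓
k=2:  x_2 = 2862251·2862251+430·138030·138030 = 16384961574001,  y_2 = 2862251·138030+138030·2862251 = 790153011060
k=3:  x_3 = 2862251·16384961574001+430·138030·790153011060 = 93795745300289010251,  y_3 = 2862251·790153011060+138030·16384961574001 = 4523232492118854090
k=4:  x_4 = 2862251·93795745300289010251+430·138030·4523232492118854090 = 536933931562978654798296001,  y_4 = 2862251·4523232492118854090+138030·93795745300289010251 = 25893253447598574322902120
k=5:  x_5 = 2862251·536933931562978654798296001+430·138030·25893253447598574322902120 = 3073679365100040639604854765306251,  y_5 = 2862251·25893253447598574322902120+138030·536933931562978654798296001 = 148225981147280410676109712890150

2862251 138030
16384961574001 790153011060
93795745300289010251 4523232492118854090
536933931562978654798296001 25893253447598574322902120
3073679365100040639604854765306251 148225981147280410676109712890150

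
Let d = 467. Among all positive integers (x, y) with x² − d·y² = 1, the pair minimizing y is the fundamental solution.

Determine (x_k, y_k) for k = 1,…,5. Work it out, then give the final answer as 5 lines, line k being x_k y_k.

1625626 75225
5285319783751 244575431700
17183906517558380626 795176361465413175
55869210433019434807260001 2585318735566902940613400
181644882158758119549456134390626 8405522709648569143113732563625

[21; 1,1,1,1,3,…,1,1,42] for √467; ℓ=14 ⇒ convergent index 13
k=0  a_k=21  p_k/q_k = 21/1
k=1  a_k=1  p_k/q_k = 22/1
k=2  a_k=1  p_k/q_k = 43/2
k=3  a_k=1  p_k/q_k = 65/3
k=4  a_k=1  p_k/q_k = 108/5
k=5  a_k=3  p_k/q_k = 389/18
k=6  a_k=3  p_k/q_k = 1275/59
…
k=9  a_k=3  p_k/q_k = 275465/12747
…
k=11  a_k=1  p_k/q_k = 633697/29324
k=12  a_k=1  p_k/q_k = 991929/45901
k=13  a_k=1  p_k/q_k = 1625626/75225
(x₁, y₁) = (1625626, 75225);  1625626² − 467·75225² = 1 ✓
k=2:  x_2 = 1625626·1625626+467·75225·75225 = 5285319783751,  y_2 = 1625626·75225+75225·1625626 = 244575431700
k=3:  x_3 = 1625626·5285319783751+467·75225·244575431700 = 17183906517558380626,  y_3 = 1625626·244575431700+75225·5285319783751 = 795176361465413175
k=4:  x_4 = 1625626·17183906517558380626+467·75225·795176361465413175 = 55869210433019434807260001,  y_4 = 1625626·795176361465413175+75225·17183906517558380626 = 2585318735566902940613400
k=5:  x_5 = 1625626·55869210433019434807260001+467·75225·2585318735566902940613400 = 181644882158758119549456134390626,  y_5 = 1625626·2585318735566902940613400+75225·55869210433019434807260001 = 8405522709648569143113732563625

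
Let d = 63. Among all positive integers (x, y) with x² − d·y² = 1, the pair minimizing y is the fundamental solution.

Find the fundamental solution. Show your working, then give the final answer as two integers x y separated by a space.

8 1

d=63: √d = [7; 1,14] (ℓ=2, even), read p_1/q_1
i=0: a=7 ⇒ p=7, q=1
i=1: a=1 ⇒ p=8, q=1
(x₁, y₁) = (8, 1);  8² − 63·1² = 1 ✓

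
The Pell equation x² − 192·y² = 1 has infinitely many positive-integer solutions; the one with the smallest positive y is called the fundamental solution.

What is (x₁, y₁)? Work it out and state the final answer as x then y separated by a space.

[13; 1,5,1,26] for √192; ℓ=4 ⇒ convergent index 3
k=0  a_k=13  p_k/q_k = 13/1
k=1  a_k=1  p_k/q_k = 14/1
k=2  a_k=5  p_k/q_k = 83/6
k=3  a_k=1  p_k/q_k = 97/7
→ (97, 7).  Check: 97²=9409, 192·7²=9408, difference 1.

97 7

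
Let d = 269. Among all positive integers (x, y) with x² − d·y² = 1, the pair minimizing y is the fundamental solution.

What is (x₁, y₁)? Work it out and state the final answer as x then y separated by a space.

d=269: √d = [16; 2,2,32] (ℓ=3, odd), read p_5/q_5
a_0=16:  p_0=16·1+0=16,  q_0=16·0+1=1
a_1=2:  p_1=2·16+1=33,  q_1=2·1+0=2
…
a_4=2:  p_4=2·2657+82=5396,  q_4=2·162+5=329
a_5=2:  p_5=2·5396+2657=13449,  q_5=2·329+162=820
fundamental: x₁=13449, y₁=820  (since 180875601 − 269·672400 = 1)

13449 820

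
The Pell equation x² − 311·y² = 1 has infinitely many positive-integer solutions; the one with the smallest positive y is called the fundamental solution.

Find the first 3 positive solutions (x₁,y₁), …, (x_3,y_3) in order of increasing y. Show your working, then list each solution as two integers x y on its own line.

16883880 957397
570130807708799 32329152120720
19252040283316857636360 1091683049815963029803

√311 → a₀=17, period (1,1,1,2,1,…,1,1,34); ℓ=16 even so k=15
a_0=17:  p_0=17·1+0=17,  q_0=17·0+1=1
…
a_7=3:  p_7=3·1305+194=4109,  q_7=3·74+11=233
a_8=17:  p_8=17·4109+1305=71158,  q_8=17·233+74=4035
…
a_10=6:  p_10=6·217583+71158=1376656,  q_10=6·12338+4035=78063
a_11=1:  p_11=1·1376656+217583=1594239,  q_11=1·78063+12338=90401
a_12=2:  p_12=2·1594239+1376656=4565134,  q_12=2·90401+78063=258865
…
a_14=1:  p_14=1·6159373+4565134=10724507,  q_14=1·349266+258865=608131
a_15=1:  p_15=1·10724507+6159373=16883880,  q_15=1·608131+349266=957397
fundamental: x₁=16883880, y₁=957397  (since 285065403854400 − 311·916609015609 = 1)
(16883880+957397√311)^2 = 570130807708799 + 32329152120720√311
(16883880+957397√311)^3 = 19252040283316857636360 + 1091683049815963029803√311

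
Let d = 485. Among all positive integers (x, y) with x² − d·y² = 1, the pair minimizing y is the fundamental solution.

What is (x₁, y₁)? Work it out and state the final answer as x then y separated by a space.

969 44

d=485: √d = [22; 44] (ℓ=1, odd), read p_1/q_1
i=0: a=22 ⇒ p=22, q=1
i=1: a=44 ⇒ p=969, q=44
(x₁, y₁) = (969, 44);  969² − 485·44² = 1 ✓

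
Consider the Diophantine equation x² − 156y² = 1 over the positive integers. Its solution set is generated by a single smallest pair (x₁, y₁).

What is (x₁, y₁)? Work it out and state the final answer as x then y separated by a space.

√156 = [12; 2,24, …], period ℓ=2 (even) → k=1
a_0=12:  p_0=12·1+0=12,  q_0=12·0+1=1
a_1=2:  p_1=2·12+1=25,  q_1=2·1+0=2
(x₁, y₁) = (25, 2);  25² − 156·2² = 1 ✓

25 2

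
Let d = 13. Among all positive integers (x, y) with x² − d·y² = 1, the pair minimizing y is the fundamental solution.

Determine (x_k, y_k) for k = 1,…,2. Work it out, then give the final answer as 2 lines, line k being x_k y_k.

d=13: √d = [3; 1,1,1,1,6] (ℓ=5, odd), read p_9/q_9
a_0=3:  p_0=3·1+0=3,  q_0=3·0+1=1
a_1=1:  p_1=1·3+1=4,  q_1=1·1+0=1
a_2=1:  p_2=1·4+3=7,  q_2=1·1+1=2
a_3=1:  p_3=1·7+4=11,  q_3=1·2+1=3
a_4=1:  p_4=1·11+7=18,  q_4=1·3+2=5
a_5=6:  p_5=6·18+11=119,  q_5=6·5+3=33
a_6=1:  p_6=1·119+18=137,  q_6=1·33+5=38
a_7=1:  p_7=1·137+119=256,  q_7=1·38+33=71
a_8=1:  p_8=1·256+137=393,  q_8=1·71+38=109
a_9=1:  p_9=1·393+256=649,  q_9=1·109+71=180
fundamental: x₁=649, y₁=180  (since 421201 − 13·32400 = 1)
(x_2, y_2) = (649·649 + 13·180·180, 649·180 + 180·649) = (842401, 233640)

649 180
842401 233640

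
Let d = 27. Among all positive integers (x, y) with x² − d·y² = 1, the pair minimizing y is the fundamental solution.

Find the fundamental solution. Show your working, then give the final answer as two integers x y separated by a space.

d=27: √d = [5; 5,10] (ℓ=2, even), read p_1/q_1
i=0: a=5 ⇒ p=5, q=1
i=1: a=5 ⇒ p=26, q=5
(x₁, y₁) = (26, 5);  26² − 27·5² = 1 ✓

26 5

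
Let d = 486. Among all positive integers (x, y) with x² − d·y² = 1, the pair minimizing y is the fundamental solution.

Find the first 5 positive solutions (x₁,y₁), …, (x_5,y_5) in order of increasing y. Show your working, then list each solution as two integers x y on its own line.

485 22
470449 21340
456335045 20699778
442644523201 20078763320
429364731169925 19476379720622

[22; 22,44] for √486; ℓ=2 ⇒ convergent index 1
a_0=22:  p_0=22·1+0=22,  q_0=22·0+1=1
a_1=22:  p_1=22·22+1=485,  q_1=22·1+0=22
fundamental: x₁=485, y₁=22  (since 235225 − 486·484 = 1)
(x_2, y_2) = (485·485 + 486·22·22, 485·22 + 22·485) = (470449, 21340)
(x_3, y_3) = (485·470449 + 486·22·21340, 485·21340 + 22·470449) = (456335045, 20699778)
(x_4, y_4) = (485·456335045 + 486·22·20699778, 485·20699778 + 22·456335045) = (442644523201, 20078763320)
(x_5, y_5) = (485·442644523201 + 486·22·20078763320, 485·20078763320 + 22·442644523201) = (429364731169925, 19476379720622)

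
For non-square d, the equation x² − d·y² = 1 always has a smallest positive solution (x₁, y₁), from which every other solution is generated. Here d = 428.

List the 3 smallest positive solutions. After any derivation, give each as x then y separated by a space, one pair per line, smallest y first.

1850887 89466
6851565373537 331182912684
25362946559057703751 1225964295417811950

[20; 1,2,4,1,5,10,5,1,4,2,1,40] for √428; ℓ=12 ⇒ convergent index 11
a_0=20:  p_0=20·1+0=20,  q_0=20·0+1=1
…
a_2=2:  p_2=2·21+20=62,  q_2=2·1+1=3
…
a_6=10:  p_6=10·1924+331=19571,  q_6=10·93+16=946
a_7=5:  p_7=5·19571+1924=99779,  q_7=5·946+93=4823
…
a_9=4:  p_9=4·119350+99779=577179,  q_9=4·5769+4823=27899
a_10=2:  p_10=2·577179+119350=1273708,  q_10=2·27899+5769=61567
a_11=1:  p_11=1·1273708+577179=1850887,  q_11=1·61567+27899=89466
→ (1850887, 89466).  Check: 1850887²=3425782686769, 428·89466²=3425782686768, difference 1.
k=2:  x_2 = 1850887·1850887+428·89466·89466 = 6851565373537,  y_2 = 1850887·89466+89466·1850887 = 331182912684
k=3:  x_3 = 1850887·6851565373537+428·89466·331182912684 = 25362946559057703751,  y_3 = 1850887·331182912684+89466·6851565373537 = 1225964295417811950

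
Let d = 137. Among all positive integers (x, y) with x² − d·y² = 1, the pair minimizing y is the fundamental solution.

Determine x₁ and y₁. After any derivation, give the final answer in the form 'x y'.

6083073 519712

√137 → a₀=11, period (1,2,2,1,1,2,2,1,22); ℓ=9 odd so k=17
a_0=11:  p_0=11·1+0=11,  q_0=11·0+1=1
…
a_2=2:  p_2=2·12+11=35,  q_2=2·1+1=3
…
a_4=1:  p_4=1·82+35=117,  q_4=1·7+3=10
…
a_7=2:  p_7=2·515+199=1229,  q_7=2·44+17=105
…
a_10=1:  p_10=1·39597+1744=41341,  q_10=1·3383+149=3532
…
a_13=1:  p_13=1·285899+122279=408178,  q_13=1·24426+10447=34873
…
a_15=2:  p_15=2·694077+408178=1796332,  q_15=2·59299+34873=153471
a_16=2:  p_16=2·1796332+694077=4286741,  q_16=2·153471+59299=366241
a_17=1:  p_17=1·4286741+1796332=6083073,  q_17=1·366241+153471=519712
fundamental: x₁=6083073, y₁=519712  (since 37003777123329 − 137·270100562944 = 1)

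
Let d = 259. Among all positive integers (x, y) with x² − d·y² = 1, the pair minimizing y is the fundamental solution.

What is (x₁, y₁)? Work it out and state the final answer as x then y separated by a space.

847225 52644

[16; 10,1,2,3,4,3,2,1,10,32] for √259; ℓ=10 ⇒ convergent index 9
a_0=16:  p_0=16·1+0=16,  q_0=16·0+1=1
…
a_6=3:  p_6=3·7403+1722=23931,  q_6=3·460+107=1487
…
a_8=1:  p_8=1·55265+23931=79196,  q_8=1·3434+1487=4921
a_9=10:  p_9=10·79196+55265=847225,  q_9=10·4921+3434=52644
→ (847225, 52644).  Check: 847225²=717790200625, 259·52644²=717790200624, difference 1.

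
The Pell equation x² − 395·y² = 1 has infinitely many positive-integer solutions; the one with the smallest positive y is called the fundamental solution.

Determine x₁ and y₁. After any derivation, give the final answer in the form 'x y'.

d=395: √d = [19; 1,6,1,38] (ℓ=4, even), read p_3/q_3
i=0: a=19 ⇒ p=19, q=1
i=1: a=1 ⇒ p=20, q=1
i=2: a=6 ⇒ p=139, q=7
i=3: a=1 ⇒ p=159, q=8
fundamental: x₁=159, y₁=8  (since 25281 − 395·64 = 1)

159 8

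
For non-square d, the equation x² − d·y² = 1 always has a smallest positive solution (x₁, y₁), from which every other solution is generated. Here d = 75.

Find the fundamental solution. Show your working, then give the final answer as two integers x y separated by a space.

[8; 1,1,1,16] for √75; ℓ=4 ⇒ convergent index 3
k=0  a_k=8  p_k/q_k = 8/1
k=1  a_k=1  p_k/q_k = 9/1
k=2  a_k=1  p_k/q_k = 17/2
k=3  a_k=1  p_k/q_k = 26/3
(x₁, y₁) = (26, 3);  26² − 75·3² = 1 ✓

26 3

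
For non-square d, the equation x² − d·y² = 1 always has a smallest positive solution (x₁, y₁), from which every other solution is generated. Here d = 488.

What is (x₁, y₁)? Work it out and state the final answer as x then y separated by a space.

243 11

[22; 11,44] for √488; ℓ=2 ⇒ convergent index 1
step 0: (22, 1)  from 22·(1,0) + (0,1)
step 1: (243, 11)  from 11·(22,1) + (1,0)
→ (243, 11).  Check: 243²=59049, 488·11²=59048, difference 1.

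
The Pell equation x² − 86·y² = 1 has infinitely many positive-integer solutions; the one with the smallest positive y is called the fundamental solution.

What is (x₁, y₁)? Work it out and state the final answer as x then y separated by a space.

10405 1122

√86 = [9; 3,1,1,1,8,1,1,1,3,18, …], period ℓ=10 (even) → k=9
i=0: a=9 ⇒ p=9, q=1
…
i=5: a=8 ⇒ p=881, q=95
i=6: a=1 ⇒ p=983, q=106
…
i=8: a=1 ⇒ p=2847, q=307
i=9: a=3 ⇒ p=10405, q=1122
(x₁, y₁) = (10405, 1122);  10405² − 86·1122² = 1 ✓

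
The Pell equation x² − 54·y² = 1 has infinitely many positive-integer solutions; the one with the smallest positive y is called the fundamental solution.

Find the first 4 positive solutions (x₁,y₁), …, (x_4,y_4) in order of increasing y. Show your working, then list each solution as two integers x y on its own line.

485 66
470449 64020
456335045 62099334
442644523201 60236289960

d=54: √d = [7; 2,1,6,1,2,14] (ℓ=6, even), read p_5/q_5
k=0  a_k=7  p_k/q_k = 7/1
k=1  a_k=2  p_k/q_k = 15/2
k=2  a_k=1  p_k/q_k = 22/3
…
k=4  a_k=1  p_k/q_k = 169/23
k=5  a_k=2  p_k/q_k = 485/66
(x₁, y₁) = (485, 66);  485² − 54·66² = 1 ✓
k=2:  x_2 = 485·485+54·66·66 = 470449,  y_2 = 485·66+66·485 = 64020
k=3:  x_3 = 485·470449+54·66·64020 = 456335045,  y_3 = 485·64020+66·470449 = 62099334
k=4:  x_4 = 485·456335045+54·66·62099334 = 442644523201,  y_4 = 485·62099334+66·456335045 = 60236289960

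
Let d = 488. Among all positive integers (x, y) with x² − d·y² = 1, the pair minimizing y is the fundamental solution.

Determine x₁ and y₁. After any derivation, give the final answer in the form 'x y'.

243 11

d=488: √d = [22; 11,44] (ℓ=2, even), read p_1/q_1
k=0  a_k=22  p_k/q_k = 22/1
k=1  a_k=11  p_k/q_k = 243/11
fundamental: x₁=243, y₁=11  (since 59049 − 488·121 = 1)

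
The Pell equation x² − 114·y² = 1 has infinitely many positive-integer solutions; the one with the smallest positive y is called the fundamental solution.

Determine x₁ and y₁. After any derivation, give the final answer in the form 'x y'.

√114 = [10; 1,2,10,2,1,20, …], period ℓ=6 (even) → k=5
a_0=10:  p_0=10·1+0=10,  q_0=10·0+1=1
…
a_2=2:  p_2=2·11+10=32,  q_2=2·1+1=3
…
a_4=2:  p_4=2·331+32=694,  q_4=2·31+3=65
a_5=1:  p_5=1·694+331=1025,  q_5=1·65+31=96
→ (1025, 96).  Check: 1025²=1050625, 114·96²=1050624, difference 1.

1025 96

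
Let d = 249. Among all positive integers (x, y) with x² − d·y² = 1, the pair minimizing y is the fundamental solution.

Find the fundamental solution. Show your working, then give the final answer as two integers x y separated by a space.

8553815 542076

√249 = [15; 1,3,1,1,5,…,3,1,30, …], period ℓ=16 (even) → k=15
i=0: a=15 ⇒ p=15, q=1
i=1: a=1 ⇒ p=16, q=1
i=2: a=3 ⇒ p=63, q=4
i=3: a=1 ⇒ p=79, q=5
i=4: a=1 ⇒ p=142, q=9
i=5: a=5 ⇒ p=789, q=50
…
i=7: a=3 ⇒ p=3582, q=227
i=8: a=10 ⇒ p=36751, q=2329
…
i=10: a=1 ⇒ p=150586, q=9543
…
i=12: a=1 ⇒ p=1017351, q=64472
i=13: a=1 ⇒ p=1884116, q=119401
i=14: a=3 ⇒ p=6669699, q=422675
i=15: a=1 ⇒ p=8553815, q=542076
→ (8553815, 542076).  Check: 8553815²=73167751054225, 249·542076²=73167751054224, difference 1.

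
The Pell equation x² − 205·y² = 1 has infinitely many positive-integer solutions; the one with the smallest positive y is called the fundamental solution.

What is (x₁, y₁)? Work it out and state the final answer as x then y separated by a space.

√205 → a₀=14, period (3,6,1,4,1,6,3,28); ℓ=8 even so k=7
i=0: a=14 ⇒ p=14, q=1
…
i=3: a=1 ⇒ p=315, q=22
i=4: a=4 ⇒ p=1532, q=107
…
i=6: a=6 ⇒ p=12614, q=881
i=7: a=3 ⇒ p=39689, q=2772
→ (39689, 2772).  Check: 39689²=1575216721, 205·2772²=1575216720, difference 1.

39689 2772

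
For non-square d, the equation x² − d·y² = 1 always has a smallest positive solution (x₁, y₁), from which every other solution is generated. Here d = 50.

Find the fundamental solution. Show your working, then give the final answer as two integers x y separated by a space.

99 14

√50 = [7; 14, …], period ℓ=1 (odd) → k=1
a_0=7:  p_0=7·1+0=7,  q_0=7·0+1=1
a_1=14:  p_1=14·7+1=99,  q_1=14·1+0=14
fundamental: x₁=99, y₁=14  (since 9801 − 50·196 = 1)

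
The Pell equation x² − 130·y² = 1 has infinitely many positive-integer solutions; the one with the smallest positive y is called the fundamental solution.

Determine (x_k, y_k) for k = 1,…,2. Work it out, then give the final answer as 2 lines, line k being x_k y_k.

6499 570
84474001 7408860

√130 = [11; 2,2,22, …], period ℓ=3 (odd) → k=5
i=0: a=11 ⇒ p=11, q=1
…
i=2: a=2 ⇒ p=57, q=5
i=3: a=22 ⇒ p=1277, q=112
i=4: a=2 ⇒ p=2611, q=229
i=5: a=2 ⇒ p=6499, q=570
fundamental: x₁=6499, y₁=570  (since 42237001 − 130·324900 = 1)
(6499+570√130)^2 = 84474001 + 7408860√130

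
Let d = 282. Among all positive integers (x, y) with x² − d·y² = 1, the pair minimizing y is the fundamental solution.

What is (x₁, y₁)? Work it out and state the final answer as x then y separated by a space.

[16; 1,3,1,4,1,3,1,32] for √282; ℓ=8 ⇒ convergent index 7
k=0  a_k=16  p_k/q_k = 16/1
…
k=6  a_k=3  p_k/q_k = 1864/111
k=7  a_k=1  p_k/q_k = 2351/140
fundamental: x₁=2351, y₁=140  (since 5527201 − 282·19600 = 1)

2351 140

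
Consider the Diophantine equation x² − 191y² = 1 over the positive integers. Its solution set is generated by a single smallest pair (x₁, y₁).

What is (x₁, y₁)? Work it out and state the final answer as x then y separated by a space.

8994000 650783

√191 → a₀=13, period (1,4,1,1,3,…,4,1,26); ℓ=16 even so k=15
a_0=13:  p_0=13·1+0=13,  q_0=13·0+1=1
…
a_4=1:  p_4=1·83+69=152,  q_4=1·6+5=11
…
a_6=2:  p_6=2·539+152=1230,  q_6=2·39+11=89
a_7=2:  p_7=2·1230+539=2999,  q_7=2·89+39=217
…
a_11=3:  p_11=3·207083+83433=704682,  q_11=3·14984+6037=50989
…
a_14=4:  p_14=4·1616447+911765=7377553,  q_14=4·116962+65973=533821
a_15=1:  p_15=1·7377553+1616447=8994000,  q_15=1·533821+116962=650783
→ (8994000, 650783).  Check: 8994000²=80892036000000, 191·650783²=80892035999999, difference 1.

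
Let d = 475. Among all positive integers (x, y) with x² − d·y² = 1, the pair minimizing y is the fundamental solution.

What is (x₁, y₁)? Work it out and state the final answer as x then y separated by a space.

57799 2652

√475 = [21; 1,3,1,6,2,6,1,3,1,42, …], period ℓ=10 (even) → k=9
a_0=21:  p_0=21·1+0=21,  q_0=21·0+1=1
a_1=1:  p_1=1·21+1=22,  q_1=1·1+0=1
a_2=3:  p_2=3·22+21=87,  q_2=3·1+1=4
a_3=1:  p_3=1·87+22=109,  q_3=1·4+1=5
a_4=6:  p_4=6·109+87=741,  q_4=6·5+4=34
a_5=2:  p_5=2·741+109=1591,  q_5=2·34+5=73
a_6=6:  p_6=6·1591+741=10287,  q_6=6·73+34=472
a_7=1:  p_7=1·10287+1591=11878,  q_7=1·472+73=545
a_8=3:  p_8=3·11878+10287=45921,  q_8=3·545+472=2107
a_9=1:  p_9=1·45921+11878=57799,  q_9=1·2107+545=2652
→ (57799, 2652).  Check: 57799²=3340724401, 475·2652²=3340724400, difference 1.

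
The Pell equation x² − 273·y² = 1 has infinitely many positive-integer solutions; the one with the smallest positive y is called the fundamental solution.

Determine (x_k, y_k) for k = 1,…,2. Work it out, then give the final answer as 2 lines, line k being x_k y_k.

[16; 1,1,10,1,1,32] for √273; ℓ=6 ⇒ convergent index 5
i=0: a=16 ⇒ p=16, q=1
i=1: a=1 ⇒ p=17, q=1
…
i=3: a=10 ⇒ p=347, q=21
i=4: a=1 ⇒ p=380, q=23
i=5: a=1 ⇒ p=727, q=44
→ (727, 44).  Check: 727²=528529, 273·44²=528528, difference 1.
k=2:  x_2 = 727·727+273·44·44 = 1057057,  y_2 = 727·44+44·727 = 63976

727 44
1057057 63976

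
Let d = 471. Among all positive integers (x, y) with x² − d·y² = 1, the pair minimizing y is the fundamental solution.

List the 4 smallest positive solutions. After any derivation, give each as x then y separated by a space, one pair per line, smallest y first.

7838695 361188
122890278606049 5662485139320
1926598824915678693415 88772987898323613612
30204041151744689101078780801 1391728752747293974319493360

√471 → a₀=21, period (1,2,2,1,3,…,2,1,42); ℓ=14 even so k=13
i=0: a=21 ⇒ p=21, q=1
i=1: a=1 ⇒ p=22, q=1
…
i=3: a=2 ⇒ p=152, q=7
i=4: a=1 ⇒ p=217, q=10
…
i=7: a=14 ⇒ p=48809, q=2249
…
i=9: a=3 ⇒ p=644804, q=29711
i=10: a=1 ⇒ p=843469, q=38865
…
i=12: a=2 ⇒ p=5506953, q=253747
i=13: a=1 ⇒ p=7838695, q=361188
(x₁, y₁) = (7838695, 361188);  7838695² − 471·361188² = 1 ✓
(x_2, y_2) = (7838695·7838695 + 471·361188·361188, 7838695·361188 + 361188·7838695) = (122890278606049, 5662485139320)
(x_3, y_3) = (7838695·122890278606049 + 471·361188·5662485139320, 7838695·5662485139320 + 361188·122890278606049) = (1926598824915678693415, 88772987898323613612)
(x_4, y_4) = (7838695·1926598824915678693415 + 471·361188·88772987898323613612, 7838695·88772987898323613612 + 361188·1926598824915678693415) = (30204041151744689101078780801, 1391728752747293974319493360)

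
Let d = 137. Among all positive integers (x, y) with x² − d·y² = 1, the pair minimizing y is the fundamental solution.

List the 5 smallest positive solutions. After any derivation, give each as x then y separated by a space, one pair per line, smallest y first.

6083073 519712
74007554246657 6322892069952
900386710067742990849 76925228065277725280
10954236171143757109591351297 935883555725460013412300928
133270836576615035597116312473600513 11386095977955005515107946008258208

d=137: √d = [11; 1,2,2,1,1,2,2,1,22] (ℓ=9, odd), read p_17/q_17
step 0: (11, 1)  from 11·(1,0) + (0,1)
step 1: (12, 1)  from 1·(11,1) + (1,0)
step 2: (35, 3)  from 2·(12,1) + (11,1)
step 3: (82, 7)  from 2·(35,3) + (12,1)
…
step 9: (39597, 3383)  from 22·(1744,149) + (1229,105)
step 10: (41341, 3532)  from 1·(39597,3383) + (1744,149)
…
step 13: (408178, 34873)  from 1·(285899,24426) + (122279,10447)
step 14: (694077, 59299)  from 1·(408178,34873) + (285899,24426)
…
step 16: (4286741, 366241)  from 2·(1796332,153471) + (694077,59299)
step 17: (6083073, 519712)  from 1·(4286741,366241) + (1796332,153471)
(x₁, y₁) = (6083073, 519712);  6083073² − 137·519712² = 1 ✓
n=2: (6083073,519712)∘(6083073,519712) = (6083073·6083073+137·519712·519712, 6083073·519712+519712·6083073) = (74007554246657,6322892069952)
n=3: (74007554246657,6322892069952)∘(6083073,519712) = (6083073·74007554246657+137·519712·6322892069952, 6083073·6322892069952+519712·74007554246657) = (900386710067742990849,76925228065277725280)
n=4: (900386710067742990849,76925228065277725280)∘(6083073,519712) = (6083073·900386710067742990849+137·519712·76925228065277725280, 6083073·76925228065277725280+519712·900386710067742990849) = (10954236171143757109591351297,935883555725460013412300928)
n=5: (10954236171143757109591351297,935883555725460013412300928)∘(6083073,519712) = (6083073·10954236171143757109591351297+137·519712·935883555725460013412300928, 6083073·935883555725460013412300928+519712·10954236171143757109591351297) = (133270836576615035597116312473600513,11386095977955005515107946008258208)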